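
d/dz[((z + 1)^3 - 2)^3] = 9*z^8 + 72*z^7 + 252*z^6 + 468*z^5 + 450*z^4 + 144*z^3 - 72*z^2 - 36*z + 9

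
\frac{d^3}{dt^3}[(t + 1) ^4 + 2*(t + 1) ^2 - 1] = 24*t + 24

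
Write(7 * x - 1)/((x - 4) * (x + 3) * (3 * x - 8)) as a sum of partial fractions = -159/(68*(3*x - 8)) - 22/(119*(x + 3)) + 27/(28*(x - 4))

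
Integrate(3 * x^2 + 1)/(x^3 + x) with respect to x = log(2*x^3 + 2*x) + C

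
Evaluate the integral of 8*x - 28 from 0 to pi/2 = -49 + (7 - pi)^2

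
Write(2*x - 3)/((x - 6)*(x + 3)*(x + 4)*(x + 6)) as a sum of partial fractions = 5/(24*(x + 6)) - 11/(20*(x + 4)) + 1/(3*(x + 3)) + 1/(120*(x - 6))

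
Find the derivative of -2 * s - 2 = -2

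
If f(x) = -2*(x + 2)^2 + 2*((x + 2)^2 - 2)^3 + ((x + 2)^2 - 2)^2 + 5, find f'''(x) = 240*x^3 + 1440*x^2 + 2616*x + 1392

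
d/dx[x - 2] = 1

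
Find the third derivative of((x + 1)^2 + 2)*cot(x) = -6*x^2*cot(x)^4 - 8*x^2*cot(x)^2 - 2*x^2 - 12*x*cot(x)^4 + 12*x*cot(x)^3 - 16*x*cot(x)^2 + 12*x*cot(x) - 4*x - 18*cot(x)^4 + 12*cot(x)^3 - 30*cot(x)^2 + 12*cot(x) - 12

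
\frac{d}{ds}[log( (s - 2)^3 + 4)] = (3*s^2 - 12*s + 12)/(s^3 - 6*s^2 + 12*s - 4)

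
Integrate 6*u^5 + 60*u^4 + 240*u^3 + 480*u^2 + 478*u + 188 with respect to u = u^6 + 12*u^5 + 60*u^4 + 160*u^3 + 239*u^2 + 188*u + C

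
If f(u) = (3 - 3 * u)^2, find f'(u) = 18*u - 18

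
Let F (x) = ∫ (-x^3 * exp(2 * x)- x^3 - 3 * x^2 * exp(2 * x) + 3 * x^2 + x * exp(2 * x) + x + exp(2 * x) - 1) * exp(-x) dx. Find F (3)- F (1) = -24*exp(3) + 24*exp(-3)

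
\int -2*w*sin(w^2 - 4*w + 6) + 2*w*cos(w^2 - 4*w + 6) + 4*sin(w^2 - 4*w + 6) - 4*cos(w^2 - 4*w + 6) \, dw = sin((w - 2)^2 + 2) + cos((w - 2)^2 + 2) + C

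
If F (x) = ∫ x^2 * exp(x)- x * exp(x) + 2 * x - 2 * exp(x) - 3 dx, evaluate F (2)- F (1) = E - exp(2)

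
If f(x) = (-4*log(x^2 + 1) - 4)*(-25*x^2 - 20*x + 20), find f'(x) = (200*x^3*log(x^2 + 1) + 400*x^3 + 80*x^2*log(x^2 + 1) + 240*x^2 + 200*x*log(x^2 + 1) + 40*x + 80*log(x^2 + 1) + 80)/(x^2 + 1)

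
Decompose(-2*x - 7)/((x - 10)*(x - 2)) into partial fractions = 11/(8*(x - 2)) - 27/(8*(x - 10))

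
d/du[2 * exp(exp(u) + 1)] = 2*exp(u + exp(u) + 1)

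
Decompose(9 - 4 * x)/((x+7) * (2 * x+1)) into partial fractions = 22/(13*(2*x + 1)) - 37/(13*(x + 7))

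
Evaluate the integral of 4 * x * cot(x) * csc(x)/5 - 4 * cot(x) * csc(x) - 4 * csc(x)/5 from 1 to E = -16*csc(1)/5 + (4 - 4*E/5)*csc(E)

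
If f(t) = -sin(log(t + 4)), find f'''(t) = -(3*sin(log(t + 4)) + cos(log(t + 4)))/(t^3 + 12*t^2 + 48*t + 64)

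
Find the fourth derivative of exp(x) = exp(x)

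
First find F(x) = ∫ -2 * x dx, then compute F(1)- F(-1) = 0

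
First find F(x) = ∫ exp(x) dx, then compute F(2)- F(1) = -E + exp(2)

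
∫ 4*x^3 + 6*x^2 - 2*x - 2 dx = x^4 + 2*x^3 - x^2 - 2*x + C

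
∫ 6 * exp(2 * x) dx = 3*exp(2*x) + C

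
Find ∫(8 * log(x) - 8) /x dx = 4*(log(x) - 1)^2 + C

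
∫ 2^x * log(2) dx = 2^x + C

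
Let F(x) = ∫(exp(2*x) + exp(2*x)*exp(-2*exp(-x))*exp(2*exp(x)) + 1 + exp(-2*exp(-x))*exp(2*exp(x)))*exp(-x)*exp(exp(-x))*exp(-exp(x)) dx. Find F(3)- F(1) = -exp(E - exp(-1)) - exp(-exp(3) + exp(-3)) + exp(-E + exp(-1)) + exp(-exp(-3) + exp(3))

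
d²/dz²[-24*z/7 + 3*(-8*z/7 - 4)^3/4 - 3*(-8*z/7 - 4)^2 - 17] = -2304*z/343 - 1536/49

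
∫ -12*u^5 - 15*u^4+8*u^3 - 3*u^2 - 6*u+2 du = -2*u^6 - 3*u^5 + 2*u^4 - u^3 - 3*u^2 + 2*u + C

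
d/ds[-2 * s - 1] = -2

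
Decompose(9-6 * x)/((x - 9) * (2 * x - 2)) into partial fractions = -3/(16*(x - 1)) - 45/(16*(x - 9))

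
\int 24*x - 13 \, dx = 12*x^2 - 13*x + C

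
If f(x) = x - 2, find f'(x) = 1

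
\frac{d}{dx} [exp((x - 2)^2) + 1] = 2*x*exp(x^2 - 4*x + 4) - 4*exp(x^2 - 4*x + 4)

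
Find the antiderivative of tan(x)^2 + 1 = tan(x) + C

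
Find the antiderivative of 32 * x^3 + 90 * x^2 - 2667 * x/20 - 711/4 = 8*x^4 + 30*x^3 - 2667*x^2/40 - 711*x/4 + C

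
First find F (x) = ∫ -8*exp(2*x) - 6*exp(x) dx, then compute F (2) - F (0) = -4*exp(4) - 6*exp(2) + 10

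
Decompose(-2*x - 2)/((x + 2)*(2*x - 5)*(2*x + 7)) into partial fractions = 5/(18*(2*x + 7)) - 7/(54*(2*x - 5)) - 2/(27*(x + 2))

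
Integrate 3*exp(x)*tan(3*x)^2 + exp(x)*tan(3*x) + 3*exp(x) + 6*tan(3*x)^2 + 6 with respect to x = (exp(x) + 2)*tan(3*x) + C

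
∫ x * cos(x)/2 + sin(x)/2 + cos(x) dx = (x/2 + 1)*sin(x) + C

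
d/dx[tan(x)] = cos(x)^(-2)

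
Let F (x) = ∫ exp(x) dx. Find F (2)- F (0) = -1 + exp(2)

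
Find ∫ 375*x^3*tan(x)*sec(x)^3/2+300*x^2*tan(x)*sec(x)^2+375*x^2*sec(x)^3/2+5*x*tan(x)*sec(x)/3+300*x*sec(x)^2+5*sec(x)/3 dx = 5*x*(75*x^2*sec(x)^2 + 180*x*sec(x) + 2)*sec(x)/6 + C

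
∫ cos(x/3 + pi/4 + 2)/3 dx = sin(x/3 + pi/4 + 2) + C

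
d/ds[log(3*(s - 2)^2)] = 2/(s - 2)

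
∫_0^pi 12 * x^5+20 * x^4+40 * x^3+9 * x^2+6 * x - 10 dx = -pi^3 - pi^2 - 2*pi - 2 + 2*(-1 + 2*pi + pi^2 + pi^3)^2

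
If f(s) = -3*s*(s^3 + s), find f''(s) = -36*s^2 - 6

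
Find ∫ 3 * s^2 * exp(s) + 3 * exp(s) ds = 3*((s - 1)^2 + 2)*exp(s) + C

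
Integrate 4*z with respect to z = 2*z^2 + C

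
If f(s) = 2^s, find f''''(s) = 2^s*log(2)^4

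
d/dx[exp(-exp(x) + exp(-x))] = (-exp(2*x) - 1)*exp(-x - exp(x) + exp(-x))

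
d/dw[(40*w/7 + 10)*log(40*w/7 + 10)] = 40*log(4*w/7 + 1)/7 + 40/7 + 40*log(10)/7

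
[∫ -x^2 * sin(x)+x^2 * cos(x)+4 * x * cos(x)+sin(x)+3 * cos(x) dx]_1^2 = 9*cos(2) - 4*sin(1) - 4*cos(1) + 9*sin(2)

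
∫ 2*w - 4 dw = w^2 - 4*w + C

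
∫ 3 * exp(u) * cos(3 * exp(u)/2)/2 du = sin(3*exp(u)/2) + C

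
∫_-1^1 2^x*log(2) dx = 3/2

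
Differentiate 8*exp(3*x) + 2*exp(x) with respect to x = 24*exp(3*x) + 2*exp(x)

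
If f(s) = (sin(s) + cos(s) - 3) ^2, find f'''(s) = -8*cos(2*s) + 6*sqrt(2)*cos(s + pi/4)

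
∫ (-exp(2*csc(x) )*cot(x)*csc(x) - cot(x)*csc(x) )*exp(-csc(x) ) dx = exp(csc(x)) - exp(-csc(x)) + C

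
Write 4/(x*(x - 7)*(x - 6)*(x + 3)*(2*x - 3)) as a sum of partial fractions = 64/(2673*(2*x - 3)) + 2/(1215*(x + 3)) - 2/(243*(x - 6)) + 2/(385*(x - 7)) - 2/(189*x)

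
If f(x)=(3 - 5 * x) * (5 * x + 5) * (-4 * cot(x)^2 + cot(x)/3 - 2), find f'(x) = -200*x^2*cot(x)^3 + 25*x^2*cot(x)^2/3 - 200*x^2*cot(x) + 25*x^2/3 - 80*x*cot(x)^3 + 610*x*cot(x)^2/3 - 290*x*cot(x)/3 + 310*x/3 + 120*cot(x)^3 + 35*cot(x)^2 + 350*cot(x)/3 + 15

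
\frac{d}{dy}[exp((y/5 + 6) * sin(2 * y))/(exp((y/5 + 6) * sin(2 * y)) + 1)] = (2*y*cos(2*y) + sin(2*y) + 60*cos(2*y))*exp(y*sin(2*y)/5)*exp(6*sin(2*y))/(5*(exp(y*sin(2*y)/5)*exp(6*sin(2*y)) + 1)^2)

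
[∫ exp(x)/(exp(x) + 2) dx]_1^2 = -log(2 + E) + log(2 + exp(2))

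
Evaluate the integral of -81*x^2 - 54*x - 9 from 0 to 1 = -63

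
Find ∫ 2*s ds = s^2 + C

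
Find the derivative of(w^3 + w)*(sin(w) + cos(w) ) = sqrt(2)*(w^3*cos(w + pi/4) + 3*w^2*sin(w + pi/4) + w*cos(w + pi/4) + sin(w + pi/4))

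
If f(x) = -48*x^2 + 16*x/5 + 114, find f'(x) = 16/5 - 96*x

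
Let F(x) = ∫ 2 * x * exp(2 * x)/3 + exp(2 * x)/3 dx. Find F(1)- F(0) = exp(2)/3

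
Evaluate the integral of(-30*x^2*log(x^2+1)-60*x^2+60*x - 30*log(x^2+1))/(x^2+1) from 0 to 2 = -30*log(5)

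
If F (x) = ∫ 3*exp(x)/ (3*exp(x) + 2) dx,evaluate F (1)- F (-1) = -log(3*exp(-1) + 2) + log(2 + 3*E)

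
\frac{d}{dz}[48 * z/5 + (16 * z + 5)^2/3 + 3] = 512*z/3 + 944/15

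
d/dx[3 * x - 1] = 3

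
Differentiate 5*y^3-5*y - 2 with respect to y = 15*y^2 - 5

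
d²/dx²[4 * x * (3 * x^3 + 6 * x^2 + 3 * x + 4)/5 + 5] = 144*x^2/5 + 144*x/5 + 24/5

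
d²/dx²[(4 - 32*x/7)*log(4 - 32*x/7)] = -256/(56*x - 49)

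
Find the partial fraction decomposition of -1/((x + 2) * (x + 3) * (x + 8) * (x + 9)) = 1/(42*(x + 9)) - 1/(30*(x + 8)) + 1/(30*(x + 3)) - 1/(42*(x + 2))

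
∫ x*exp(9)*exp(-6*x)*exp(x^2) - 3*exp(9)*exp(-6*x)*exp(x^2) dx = exp((x - 3)^2)/2 + C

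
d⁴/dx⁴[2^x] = 2^x*log(2)^4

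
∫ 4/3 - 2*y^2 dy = -2*y^3/3 + 4*y/3 + C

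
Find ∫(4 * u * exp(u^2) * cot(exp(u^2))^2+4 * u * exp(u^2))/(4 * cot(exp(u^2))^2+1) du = acot(2*cot(exp(u^2))) + C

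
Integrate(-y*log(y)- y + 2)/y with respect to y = (2 - y)*log(y) + C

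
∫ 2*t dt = t^2 + C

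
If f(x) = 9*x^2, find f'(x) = 18*x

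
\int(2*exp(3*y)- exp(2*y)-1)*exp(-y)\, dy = 2*(exp(y) - 1)*sinh(y) + C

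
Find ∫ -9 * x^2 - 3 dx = -3*x^3 - 3*x + C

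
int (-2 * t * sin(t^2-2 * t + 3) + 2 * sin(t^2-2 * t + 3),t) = cos((t - 1)^2 + 2) + C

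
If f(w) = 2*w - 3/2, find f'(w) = 2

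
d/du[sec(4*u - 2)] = 4*tan(4*u - 2)*sec(4*u - 2)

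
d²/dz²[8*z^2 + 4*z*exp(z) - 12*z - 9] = 4*z*exp(z) + 8*exp(z) + 16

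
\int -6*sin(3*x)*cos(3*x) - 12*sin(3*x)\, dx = (cos(3*x) + 2)^2 + C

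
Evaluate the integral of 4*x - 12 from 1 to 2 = -6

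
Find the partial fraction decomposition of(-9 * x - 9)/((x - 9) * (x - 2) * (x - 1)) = -9/(4*(x - 1)) + 27/(7*(x - 2)) - 45/(28*(x - 9))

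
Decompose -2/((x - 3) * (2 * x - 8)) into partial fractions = 1/(x - 3) - 1/(x - 4)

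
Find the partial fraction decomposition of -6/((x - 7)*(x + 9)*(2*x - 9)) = 8/(45*(2*x - 9)) - 1/(72*(x + 9)) - 3/(40*(x - 7))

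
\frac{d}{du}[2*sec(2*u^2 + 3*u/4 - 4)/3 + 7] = 8*u*tan(2*u^2 + 3*u/4 - 4)*sec(2*u^2 + 3*u/4 - 4)/3 + tan(2*u^2 + 3*u/4 - 4)*sec(2*u^2 + 3*u/4 - 4)/2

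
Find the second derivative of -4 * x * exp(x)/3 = -4*x*exp(x)/3 - 8*exp(x)/3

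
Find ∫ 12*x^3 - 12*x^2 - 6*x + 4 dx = 3*x^4 - 4*x^3 - 3*x^2 + 4*x + C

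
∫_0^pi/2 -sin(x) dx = -1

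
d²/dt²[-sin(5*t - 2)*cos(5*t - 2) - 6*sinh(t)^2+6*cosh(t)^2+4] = 50*sin(10*t - 4)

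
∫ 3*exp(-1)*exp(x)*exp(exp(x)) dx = 3*exp(exp(x) - 1) + C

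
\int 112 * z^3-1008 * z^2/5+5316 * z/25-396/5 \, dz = 28*z^4 - 336*z^3/5 + 2658*z^2/25 - 396*z/5 + C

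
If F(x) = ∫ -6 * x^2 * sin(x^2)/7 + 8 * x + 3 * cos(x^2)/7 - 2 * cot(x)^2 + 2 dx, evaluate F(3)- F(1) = 2*cot(3) - 2*cot(1) + 9*cos(9)/7 - 3*cos(1)/7 + 40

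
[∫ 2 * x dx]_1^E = -1 + exp(2)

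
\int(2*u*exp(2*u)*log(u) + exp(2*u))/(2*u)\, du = exp(2*u)*log(u)/2 + C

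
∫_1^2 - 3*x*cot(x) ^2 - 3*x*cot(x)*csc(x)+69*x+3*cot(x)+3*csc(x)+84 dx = -3*csc(1) + 6*cot(2) - 3*cot(1) + 6*csc(2) + 192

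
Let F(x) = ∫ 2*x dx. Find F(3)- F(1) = 8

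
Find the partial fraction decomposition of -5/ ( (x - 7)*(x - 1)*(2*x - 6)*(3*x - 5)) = -135/(256*(3*x - 5)) + 5/(48*(x - 1)) + 5/(64*(x - 3)) - 5/(768*(x - 7))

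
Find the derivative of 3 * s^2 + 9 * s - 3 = 6*s + 9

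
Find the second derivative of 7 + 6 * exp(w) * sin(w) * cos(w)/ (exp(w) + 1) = 3*(-4*exp(2*w)*sin(2*w) - 9*exp(w)*sin(2*w) + 4*exp(w)*cos(2*w) - 3*sin(2*w) + 4*cos(2*w))*exp(w)/(exp(3*w) + 3*exp(2*w) + 3*exp(w) + 1)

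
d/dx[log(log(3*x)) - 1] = 1/(x*log(x) + x*log(3))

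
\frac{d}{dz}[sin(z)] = cos(z)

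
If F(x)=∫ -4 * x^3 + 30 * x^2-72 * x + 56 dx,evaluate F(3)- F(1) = 4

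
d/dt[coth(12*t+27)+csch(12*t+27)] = -12*(cosh(12*t + 27) + 1)/sinh(12*t + 27)^2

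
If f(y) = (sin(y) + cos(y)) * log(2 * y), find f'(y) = sqrt(2)*(y*log(y)*cos(y + pi/4) + y*log(2)*cos(y + pi/4) + sin(y + pi/4))/y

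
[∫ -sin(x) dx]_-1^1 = 0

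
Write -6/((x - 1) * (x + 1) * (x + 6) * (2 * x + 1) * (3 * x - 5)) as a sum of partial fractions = -243/(2392*(3*x - 5)) - 32/(143*(2*x + 1)) - 6/(8855*(x + 6)) + 3/(40*(x + 1)) + 1/(14*(x - 1))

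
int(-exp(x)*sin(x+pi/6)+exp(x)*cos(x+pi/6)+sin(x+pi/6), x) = (exp(x) - 1)*cos(x + pi/6) + C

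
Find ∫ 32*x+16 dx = 16*x^2 + 16*x + C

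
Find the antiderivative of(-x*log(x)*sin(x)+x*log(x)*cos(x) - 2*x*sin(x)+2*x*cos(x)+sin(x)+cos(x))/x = sqrt(2)*(log(x) + 2)*sin(x + pi/4) + C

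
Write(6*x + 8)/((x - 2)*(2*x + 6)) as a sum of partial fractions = 1/(x + 3) + 2/(x - 2)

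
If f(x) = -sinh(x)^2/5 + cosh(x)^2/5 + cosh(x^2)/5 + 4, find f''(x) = 4*x^2*cosh(x^2)/5 + 2*sinh(x^2)/5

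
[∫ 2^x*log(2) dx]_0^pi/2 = -1 + 2^(pi/2)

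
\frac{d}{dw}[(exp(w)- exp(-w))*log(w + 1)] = (w*exp(2*w)*log(w + 1) + w*log(w + 1) + exp(2*w)*log(w + 1) + exp(2*w) + log(w + 1) - 1)/(w*exp(w) + exp(w))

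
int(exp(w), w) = exp(w) + C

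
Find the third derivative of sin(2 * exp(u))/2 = (-4*exp(2*u)*cos(2*exp(u)) - 6*exp(u)*sin(2*exp(u)) + cos(2*exp(u)))*exp(u)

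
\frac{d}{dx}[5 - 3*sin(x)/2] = -3*cos(x)/2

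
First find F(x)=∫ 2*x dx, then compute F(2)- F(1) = 3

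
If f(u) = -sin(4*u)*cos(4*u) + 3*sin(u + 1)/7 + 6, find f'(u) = 4*sin(4*u)^2 - 4*cos(4*u)^2 + 3*cos(u + 1)/7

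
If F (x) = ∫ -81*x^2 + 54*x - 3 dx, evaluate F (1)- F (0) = -3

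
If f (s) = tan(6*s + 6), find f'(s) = 6*tan(6*s + 6)^2 + 6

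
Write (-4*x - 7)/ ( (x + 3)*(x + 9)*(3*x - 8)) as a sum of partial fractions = -159/(595*(3*x - 8)) + 29/(210*(x + 9)) - 5/(102*(x + 3))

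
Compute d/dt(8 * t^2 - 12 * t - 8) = 16*t - 12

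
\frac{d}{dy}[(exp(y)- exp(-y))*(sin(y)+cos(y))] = 2*(exp(2*y)*cos(y) + sin(y))*exp(-y)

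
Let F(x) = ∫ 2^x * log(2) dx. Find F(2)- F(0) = 3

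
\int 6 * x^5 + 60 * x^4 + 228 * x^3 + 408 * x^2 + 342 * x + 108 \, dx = x^6 + 12*x^5 + 57*x^4 + 136*x^3 + 171*x^2 + 108*x + C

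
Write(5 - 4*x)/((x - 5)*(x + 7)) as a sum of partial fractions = -11/(4*(x + 7)) - 5/(4*(x - 5))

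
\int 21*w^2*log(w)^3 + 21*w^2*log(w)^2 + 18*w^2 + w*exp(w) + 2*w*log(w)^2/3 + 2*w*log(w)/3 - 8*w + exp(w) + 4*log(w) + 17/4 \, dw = w*(84*w^2*log(w)^3 + 72*w^2 + 4*w*log(w)^2 - 48*w + 12*exp(w) + 48*log(w) + 3)/12 + C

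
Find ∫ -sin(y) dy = cos(y) + C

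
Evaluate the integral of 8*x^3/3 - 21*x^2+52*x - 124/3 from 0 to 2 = -24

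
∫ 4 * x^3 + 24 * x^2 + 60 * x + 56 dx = x^4 + 8*x^3 + 30*x^2 + 56*x + C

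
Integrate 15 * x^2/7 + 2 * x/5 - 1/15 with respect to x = 5*x^3/7 + x^2/5 - x/15 + C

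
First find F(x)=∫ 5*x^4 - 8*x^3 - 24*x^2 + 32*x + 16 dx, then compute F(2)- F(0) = 32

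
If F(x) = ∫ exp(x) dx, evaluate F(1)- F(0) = -1 + E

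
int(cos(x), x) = sin(x) + C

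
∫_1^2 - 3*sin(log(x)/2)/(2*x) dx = -3 + 3*cos(log(2)/2)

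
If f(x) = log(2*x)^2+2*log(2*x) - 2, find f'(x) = (2*log(x) + 2*log(2) + 2)/x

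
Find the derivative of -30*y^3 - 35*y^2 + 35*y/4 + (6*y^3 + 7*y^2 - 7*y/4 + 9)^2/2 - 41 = 108*y^5 + 210*y^4 + 56*y^3 + 141*y^2/4 + 945*y/16 - 7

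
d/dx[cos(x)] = -sin(x)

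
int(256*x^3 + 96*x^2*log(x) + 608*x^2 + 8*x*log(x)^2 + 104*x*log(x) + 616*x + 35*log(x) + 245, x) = 12*x^2 + 3*x*log(x) + 18*x + 4*(4*x^2 + x*log(x) + 6*x + 4)^2 + C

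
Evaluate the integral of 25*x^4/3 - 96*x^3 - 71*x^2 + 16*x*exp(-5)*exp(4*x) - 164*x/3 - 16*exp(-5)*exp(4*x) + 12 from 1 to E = (-5*E - 2 + exp(2)/3)*(-4 + 4*E + 3*exp(2) + 5*exp(3)) + exp(-1) + 160/3 + (-5 + 4*E)*exp(-5 + 4*E)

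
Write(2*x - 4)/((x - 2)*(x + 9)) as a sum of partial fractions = 2/(x + 9)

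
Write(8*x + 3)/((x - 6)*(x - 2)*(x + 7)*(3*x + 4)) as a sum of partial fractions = -207/(3740*(3*x + 4)) + 53/(1989*(x + 7)) - 19/(360*(x - 2)) + 51/(1144*(x - 6))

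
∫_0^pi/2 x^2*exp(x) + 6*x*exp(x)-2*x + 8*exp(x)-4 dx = (-1 + exp(pi/2))*(pi/2 + 2)^2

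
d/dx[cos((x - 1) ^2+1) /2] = (1 - x)*sin(x^2 - 2*x + 2)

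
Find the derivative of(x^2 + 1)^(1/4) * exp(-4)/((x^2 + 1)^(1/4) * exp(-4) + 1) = x*sqrt(x^2 + 1)*exp(4)/(2*x^2*(x^2 + 1)^(3/4) + 2*x^2*(x^2 + 1)^(1/4)*exp(8) + 4*x^2*sqrt(x^2 + 1)*exp(4) + 2*(x^2 + 1)^(3/4) + 2*(x^2 + 1)^(1/4)*exp(8) + 4*sqrt(x^2 + 1)*exp(4))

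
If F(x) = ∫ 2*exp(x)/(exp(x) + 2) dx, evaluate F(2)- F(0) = -2*log(3) + 2*log(2 + exp(2))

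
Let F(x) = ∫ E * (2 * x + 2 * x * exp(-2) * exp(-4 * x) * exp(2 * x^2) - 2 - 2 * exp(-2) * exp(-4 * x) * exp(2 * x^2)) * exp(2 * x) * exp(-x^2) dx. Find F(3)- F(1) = -2*exp(-2) + 2*exp(2)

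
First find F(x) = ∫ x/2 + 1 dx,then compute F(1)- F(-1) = 2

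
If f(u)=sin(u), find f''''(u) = sin(u)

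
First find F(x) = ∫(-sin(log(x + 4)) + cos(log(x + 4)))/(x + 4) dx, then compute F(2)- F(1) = sqrt(2)*(-sin(pi/4 + log(5)) + sin(pi/4 + log(6)))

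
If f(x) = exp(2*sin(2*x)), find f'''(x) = -48*exp(2*sin(2*x))*sin(4*x) + 64*exp(2*sin(2*x))*cos(2*x)^3 - 16*exp(2*sin(2*x))*cos(2*x)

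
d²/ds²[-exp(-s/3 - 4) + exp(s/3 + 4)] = (exp(2*s/3 + 8) - 1)*exp(-s/3 - 4)/9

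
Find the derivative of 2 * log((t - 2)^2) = 4/(t - 2)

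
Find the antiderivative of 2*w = w^2 + C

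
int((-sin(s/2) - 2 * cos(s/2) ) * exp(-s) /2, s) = exp(-s)*cos(s/2) + C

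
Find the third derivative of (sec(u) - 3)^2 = 2*(3 - 4/cos(u) - 18/cos(u)^2 + 12/cos(u)^3)*sin(u)/cos(u)^2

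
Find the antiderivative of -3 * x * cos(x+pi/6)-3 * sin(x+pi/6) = -3*x*sin(x + pi/6) + C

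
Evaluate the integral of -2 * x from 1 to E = 1 - exp(2)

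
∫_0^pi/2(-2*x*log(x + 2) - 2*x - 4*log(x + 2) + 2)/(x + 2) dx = (2 - pi)*log(pi/2 + 2) - 2*log(2)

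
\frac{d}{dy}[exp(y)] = exp(y)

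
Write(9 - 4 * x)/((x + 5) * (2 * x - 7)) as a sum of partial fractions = -10/(17*(2*x - 7)) - 29/(17*(x + 5))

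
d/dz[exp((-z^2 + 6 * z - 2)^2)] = 4*z^3*exp(z^4 - 12*z^3 + 40*z^2 - 24*z + 4) - 36*z^2*exp(z^4 - 12*z^3 + 40*z^2 - 24*z + 4) + 80*z*exp(z^4 - 12*z^3 + 40*z^2 - 24*z + 4) - 24*exp(z^4 - 12*z^3 + 40*z^2 - 24*z + 4)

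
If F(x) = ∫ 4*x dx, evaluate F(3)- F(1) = 16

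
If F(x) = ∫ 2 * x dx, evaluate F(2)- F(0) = 4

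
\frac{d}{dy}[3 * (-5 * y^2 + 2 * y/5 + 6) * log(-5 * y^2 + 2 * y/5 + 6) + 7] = -30*y*log(-5*y^2 + 2*y/5 + 6) - 30*y + 6*log(-5*y^2 + 2*y/5 + 6)/5 + 6/5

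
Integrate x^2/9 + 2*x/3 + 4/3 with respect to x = x^3/27 + x^2/3 + 4*x/3 + C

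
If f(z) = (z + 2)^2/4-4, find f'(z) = z/2 + 1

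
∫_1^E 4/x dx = 4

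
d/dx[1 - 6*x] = -6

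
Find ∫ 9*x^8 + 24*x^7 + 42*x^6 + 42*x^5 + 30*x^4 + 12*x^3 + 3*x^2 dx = x^9 + 3*x^8 + 6*x^7 + 7*x^6 + 6*x^5 + 3*x^4 + x^3 + C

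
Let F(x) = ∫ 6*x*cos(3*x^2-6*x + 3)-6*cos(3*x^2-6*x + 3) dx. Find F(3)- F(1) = sin(12)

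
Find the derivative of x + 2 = 1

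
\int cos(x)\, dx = sin(x) + C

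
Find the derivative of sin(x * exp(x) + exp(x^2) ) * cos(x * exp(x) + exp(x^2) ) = (x*exp(x) + 2*x*exp(x^2) + exp(x))*cos(2*(x*exp(x) + exp(x^2)))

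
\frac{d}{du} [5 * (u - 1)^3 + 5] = 15*u^2 - 30*u + 15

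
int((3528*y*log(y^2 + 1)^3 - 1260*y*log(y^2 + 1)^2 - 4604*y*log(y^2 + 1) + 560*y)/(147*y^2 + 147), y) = (441*log(y^2 + 1)^3 - 210*log(y^2 + 1)^2 - 1151*log(y^2 + 1) + 280)*log(y^2 + 1)/147 + C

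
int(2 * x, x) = x^2 + C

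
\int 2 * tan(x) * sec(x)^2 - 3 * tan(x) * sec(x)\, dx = (sec(x) - 3)*sec(x) + C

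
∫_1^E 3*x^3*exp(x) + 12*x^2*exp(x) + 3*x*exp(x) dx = -6*E + 3*(-E + 1 + exp(2) + exp(3))*exp(E)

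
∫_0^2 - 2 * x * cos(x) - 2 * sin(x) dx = -4*sin(2)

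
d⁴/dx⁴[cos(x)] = cos(x)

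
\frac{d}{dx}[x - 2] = 1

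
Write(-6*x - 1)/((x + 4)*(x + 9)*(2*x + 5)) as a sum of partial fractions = 56/(39*(2*x + 5)) + 53/(65*(x + 9)) - 23/(15*(x + 4))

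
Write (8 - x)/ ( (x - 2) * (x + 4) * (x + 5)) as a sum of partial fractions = 13/(7*(x + 5)) - 2/(x + 4) + 1/(7*(x - 2))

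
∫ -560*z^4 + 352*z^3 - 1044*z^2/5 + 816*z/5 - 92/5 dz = -112*z^5 + 88*z^4 - 348*z^3/5 + 408*z^2/5 - 92*z/5 + C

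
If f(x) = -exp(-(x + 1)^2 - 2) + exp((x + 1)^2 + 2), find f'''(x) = (8*x^3*exp(2*x^2 + 4*x + 6) + 8*x^3 + 24*x^2*exp(2*x^2 + 4*x + 6) + 24*x^2 + 36*x*exp(2*x^2 + 4*x + 6) + 12*x + 20*exp(2*x^2 + 4*x + 6) - 4)*exp(-x^2 - 2*x - 3)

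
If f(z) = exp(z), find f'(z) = exp(z)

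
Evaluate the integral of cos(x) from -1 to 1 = 2*sin(1)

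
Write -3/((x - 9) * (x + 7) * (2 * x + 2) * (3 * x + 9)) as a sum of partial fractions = 1/(768*(x + 7)) - 1/(192*(x + 3)) + 1/(240*(x + 1)) - 1/(3840*(x - 9))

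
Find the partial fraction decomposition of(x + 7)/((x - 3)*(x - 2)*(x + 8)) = -1/(110*(x + 8)) - 9/(10*(x - 2)) + 10/(11*(x - 3))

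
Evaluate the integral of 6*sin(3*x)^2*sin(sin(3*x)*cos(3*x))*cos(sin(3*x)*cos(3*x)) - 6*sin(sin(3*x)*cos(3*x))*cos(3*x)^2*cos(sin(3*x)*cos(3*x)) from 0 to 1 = -1/2 + cos(sin(6))/2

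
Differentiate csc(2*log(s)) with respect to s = -2*cot(2*log(s))*csc(2*log(s))/s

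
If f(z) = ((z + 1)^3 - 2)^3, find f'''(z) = 504*z^6 + 3024*z^5 + 7560*z^4 + 9360*z^3 + 5400*z^2 + 864*z - 144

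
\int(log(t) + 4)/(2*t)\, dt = (log(t) + 4)^2/4 + C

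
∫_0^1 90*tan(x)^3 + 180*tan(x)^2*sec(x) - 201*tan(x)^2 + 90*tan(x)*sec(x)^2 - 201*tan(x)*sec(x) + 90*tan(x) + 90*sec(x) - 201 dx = -21*sec(1) - 21*tan(1) - 24 + 5*(-3*sec(1) - 3*tan(1) + 6)^2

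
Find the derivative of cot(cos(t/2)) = sin(t/2)/(2*sin(cos(t/2))^2)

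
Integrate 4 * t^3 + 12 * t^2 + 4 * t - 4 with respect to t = t^4 + 4*t^3 + 2*t^2 - 4*t + C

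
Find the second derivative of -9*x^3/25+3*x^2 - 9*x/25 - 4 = 6 - 54*x/25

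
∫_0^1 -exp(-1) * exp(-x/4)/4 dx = -exp(-1) + exp(-5/4)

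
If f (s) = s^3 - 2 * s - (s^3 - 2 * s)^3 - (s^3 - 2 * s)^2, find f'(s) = -9*s^8 + 42*s^6 - 6*s^5 - 60*s^4 + 16*s^3 + 27*s^2 - 8*s - 2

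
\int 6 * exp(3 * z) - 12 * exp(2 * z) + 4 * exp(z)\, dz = 2*(exp(z) - 1)^3 - 2*exp(z) + C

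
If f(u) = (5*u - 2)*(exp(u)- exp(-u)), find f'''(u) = (5*u*exp(2*u) + 5*u + 13*exp(2*u) - 17)*exp(-u)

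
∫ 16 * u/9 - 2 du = 8*u^2/9 - 2*u + C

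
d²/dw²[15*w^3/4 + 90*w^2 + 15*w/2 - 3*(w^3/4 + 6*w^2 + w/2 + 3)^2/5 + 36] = -9*w^4/8 - 36*w^3 - 261*w^2 - 9*w/2 + 273/2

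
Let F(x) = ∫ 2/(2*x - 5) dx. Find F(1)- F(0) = -log(15) + log(9)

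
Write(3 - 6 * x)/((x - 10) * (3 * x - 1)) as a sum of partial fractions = -3/(29*(3*x - 1)) - 57/(29*(x - 10))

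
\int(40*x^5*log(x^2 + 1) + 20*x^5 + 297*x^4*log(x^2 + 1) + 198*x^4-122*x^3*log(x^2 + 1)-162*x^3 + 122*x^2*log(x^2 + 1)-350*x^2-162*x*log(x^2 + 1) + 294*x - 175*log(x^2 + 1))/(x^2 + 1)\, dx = (x - 1)*(2*x + 21)*(5*x^2 + 2*x - 7)*log(x^2 + 1) + C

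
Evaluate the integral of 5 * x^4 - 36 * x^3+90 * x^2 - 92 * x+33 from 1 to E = (-3 + E)^2*(-1 + E)^3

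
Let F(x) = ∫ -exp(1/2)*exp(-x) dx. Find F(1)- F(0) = -exp(1/2) + exp(-1/2)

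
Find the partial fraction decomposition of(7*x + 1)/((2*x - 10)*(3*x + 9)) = 5/(12*(x + 3)) + 3/(4*(x - 5))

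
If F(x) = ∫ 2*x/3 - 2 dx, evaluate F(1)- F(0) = -5/3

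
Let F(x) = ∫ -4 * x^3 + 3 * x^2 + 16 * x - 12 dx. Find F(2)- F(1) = 4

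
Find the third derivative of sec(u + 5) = 6*tan(u + 5)^3*sec(u + 5) + 5*tan(u + 5)*sec(u + 5)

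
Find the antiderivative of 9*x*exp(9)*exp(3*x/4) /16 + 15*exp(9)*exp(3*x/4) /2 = 3*(x + 12)*exp(3*x/4 + 9)/4 + C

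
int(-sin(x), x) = cos(x) + C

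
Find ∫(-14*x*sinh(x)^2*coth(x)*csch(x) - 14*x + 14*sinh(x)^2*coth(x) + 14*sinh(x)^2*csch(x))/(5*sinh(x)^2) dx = 14*x*(coth(x) + csch(x))/5 + C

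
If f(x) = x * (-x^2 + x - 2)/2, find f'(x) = -3*x^2/2 + x - 1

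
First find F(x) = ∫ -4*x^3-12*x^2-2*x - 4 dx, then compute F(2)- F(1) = -50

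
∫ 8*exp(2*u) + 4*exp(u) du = (2*exp(u) + 1)^2 + C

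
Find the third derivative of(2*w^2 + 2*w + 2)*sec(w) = 2*(-w^2*sin(w)/cos(w) + 6*w^2*sin(w)/cos(w)^3 - w*sin(w)/cos(w) + 6*w*sin(w)/cos(w)^3 - 6*w + 12*w/cos(w)^2 + 5*sin(w)/cos(w) + 6*sin(w)/cos(w)^3 - 3 + 6/cos(w)^2)/cos(w)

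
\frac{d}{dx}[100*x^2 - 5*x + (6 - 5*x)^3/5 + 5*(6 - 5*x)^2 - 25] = -75*x^2 + 630*x - 413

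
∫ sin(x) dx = -cos(x) + C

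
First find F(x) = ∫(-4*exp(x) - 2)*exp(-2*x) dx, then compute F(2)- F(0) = -9 + (exp(-2) + 2)^2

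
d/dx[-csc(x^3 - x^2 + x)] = (3*x^2 - 2*x + 1)*cos(x*(x^2 - x + 1))/sin(x*(x^2 - x + 1))^2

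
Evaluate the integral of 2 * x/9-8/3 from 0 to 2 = -44/9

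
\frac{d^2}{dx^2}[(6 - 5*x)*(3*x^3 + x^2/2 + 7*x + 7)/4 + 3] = -45*x^2 + 93*x/4 - 16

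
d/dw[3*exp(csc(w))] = -3*exp(csc(w))*cot(w)*csc(w)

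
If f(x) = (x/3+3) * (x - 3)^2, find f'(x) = x^2 + 2*x - 15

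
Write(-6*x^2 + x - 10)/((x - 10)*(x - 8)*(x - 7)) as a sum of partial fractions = -99/(x - 7) + 193/(x - 8) - 100/(x - 10)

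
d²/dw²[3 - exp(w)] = -exp(w)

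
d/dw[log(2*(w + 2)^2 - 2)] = (2*w + 4)/(w^2 + 4*w + 3)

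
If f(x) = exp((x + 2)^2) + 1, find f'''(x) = 8*x^3*exp(x^2 + 4*x + 4) + 48*x^2*exp(x^2 + 4*x + 4) + 108*x*exp(x^2 + 4*x + 4) + 88*exp(x^2 + 4*x + 4)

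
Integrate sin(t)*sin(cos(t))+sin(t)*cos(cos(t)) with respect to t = sqrt(2)*cos(cos(t) + pi/4) + C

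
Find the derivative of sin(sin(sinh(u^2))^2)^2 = 8*u*sin(sin(sinh(u^2))^2)*sin(sinh(u^2))*cos(sin(sinh(u^2))^2)*cos(sinh(u^2))*cosh(u^2)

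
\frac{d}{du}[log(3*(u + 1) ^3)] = 3/(u + 1)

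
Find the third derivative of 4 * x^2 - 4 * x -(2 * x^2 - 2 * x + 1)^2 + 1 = 48 - 96*x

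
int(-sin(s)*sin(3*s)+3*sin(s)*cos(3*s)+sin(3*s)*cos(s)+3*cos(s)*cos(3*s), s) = sqrt(2)*sin(3*s)*sin(s + pi/4) + C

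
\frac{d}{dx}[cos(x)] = -sin(x)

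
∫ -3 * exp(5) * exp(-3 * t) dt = exp(5 - 3*t) + C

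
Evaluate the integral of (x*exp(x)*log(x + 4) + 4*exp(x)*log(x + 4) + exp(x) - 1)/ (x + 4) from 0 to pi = (-1 + exp(pi))*log(pi + 4)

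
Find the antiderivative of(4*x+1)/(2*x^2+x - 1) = log(2*x^2 + x - 1) + C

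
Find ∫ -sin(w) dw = cos(w) + C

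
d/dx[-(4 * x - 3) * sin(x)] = -4*x*cos(x) - 4*sin(x) + 3*cos(x)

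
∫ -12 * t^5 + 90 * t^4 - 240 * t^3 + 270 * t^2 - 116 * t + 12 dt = -2*t^6 + 18*t^5 - 60*t^4 + 90*t^3 - 58*t^2 + 12*t + C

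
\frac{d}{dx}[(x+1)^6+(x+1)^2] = 6*x^5 + 30*x^4 + 60*x^3 + 60*x^2 + 32*x + 8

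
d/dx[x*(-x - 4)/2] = -x - 2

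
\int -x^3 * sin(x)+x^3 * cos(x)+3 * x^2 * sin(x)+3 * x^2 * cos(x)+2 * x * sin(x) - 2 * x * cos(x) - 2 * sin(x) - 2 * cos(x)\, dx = sqrt(2)*x*(x^2 - 2)*sin(x + pi/4) + C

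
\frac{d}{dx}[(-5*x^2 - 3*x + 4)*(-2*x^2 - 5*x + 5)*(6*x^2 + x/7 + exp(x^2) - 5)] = 20*x^5*exp(x^2) + 360*x^5 + 62*x^4*exp(x^2) + 6560*x^4/7 + 4*x^3*exp(x^2) - 4300*x^3/7 + 23*x^2*exp(x^2) - 7719*x^2/7 + 4*x*exp(x^2) + 410*x - 35*exp(x^2) + 1245/7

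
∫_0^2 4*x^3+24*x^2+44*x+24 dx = 216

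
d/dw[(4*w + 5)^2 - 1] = 32*w + 40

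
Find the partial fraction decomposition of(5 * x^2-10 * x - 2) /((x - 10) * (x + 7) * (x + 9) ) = 493/(38*(x + 9)) - 313/(34*(x + 7)) + 398/(323*(x - 10))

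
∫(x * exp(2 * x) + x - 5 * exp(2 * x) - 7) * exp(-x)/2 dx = (x - 6)*sinh(x) + C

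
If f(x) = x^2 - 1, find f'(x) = 2*x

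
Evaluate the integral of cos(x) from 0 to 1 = sin(1)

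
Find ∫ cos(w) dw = sin(w) + C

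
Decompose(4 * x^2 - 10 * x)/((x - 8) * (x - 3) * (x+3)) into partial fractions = 1/(x + 3) - 1/(5*(x - 3)) + 16/(5*(x - 8))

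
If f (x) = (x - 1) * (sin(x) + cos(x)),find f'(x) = -x*sin(x) + x*cos(x) + 2*sin(x)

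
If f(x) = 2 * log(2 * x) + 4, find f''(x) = -2/x^2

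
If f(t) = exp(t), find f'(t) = exp(t)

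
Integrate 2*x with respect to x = x^2 + C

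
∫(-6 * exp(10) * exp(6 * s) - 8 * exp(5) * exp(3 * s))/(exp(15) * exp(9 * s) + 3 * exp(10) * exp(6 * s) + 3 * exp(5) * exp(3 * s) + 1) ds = (30*exp(3*s + 5) + 12*exp(6*s + 10) + 19)/(3*(2*exp(3*s + 5) + exp(6*s + 10) + 1)) + C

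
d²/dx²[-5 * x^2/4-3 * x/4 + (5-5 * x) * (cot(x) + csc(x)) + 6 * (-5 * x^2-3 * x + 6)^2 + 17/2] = 1800*x^2 + 1080*x + 5*x/sin(x) - 10*x*cos(x)/sin(x)^3 - 10*x/sin(x)^3 - 1229/2 - 5/sin(x) + 10*cos(x)/sin(x)^2 + 10*sqrt(2)*sin(x + pi/4)/sin(x)^3 + 10/sin(x)^3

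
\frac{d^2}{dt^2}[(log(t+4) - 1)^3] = (-3*log(t + 4)^2 + 12*log(t + 4) - 9)/(t^2 + 8*t + 16)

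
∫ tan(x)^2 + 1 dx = tan(x) + C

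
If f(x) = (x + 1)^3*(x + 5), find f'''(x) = 24*x + 48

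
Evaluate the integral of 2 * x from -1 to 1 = 0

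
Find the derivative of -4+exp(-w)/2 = -exp(-w)/2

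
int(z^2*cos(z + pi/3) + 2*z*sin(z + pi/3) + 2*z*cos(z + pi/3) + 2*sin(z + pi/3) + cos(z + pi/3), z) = (z + 1)^2*sin(z + pi/3) + C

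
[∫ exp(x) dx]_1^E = -E + exp(E)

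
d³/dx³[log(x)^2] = (4*log(x) - 6)/x^3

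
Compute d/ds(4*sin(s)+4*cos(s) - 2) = -4*sin(s) + 4*cos(s)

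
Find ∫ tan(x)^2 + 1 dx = tan(x) + C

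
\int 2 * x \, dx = x^2 + C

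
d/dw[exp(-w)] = -exp(-w)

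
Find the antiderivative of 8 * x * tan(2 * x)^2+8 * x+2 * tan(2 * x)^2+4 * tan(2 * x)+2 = (4*x + 1)*tan(2*x) + C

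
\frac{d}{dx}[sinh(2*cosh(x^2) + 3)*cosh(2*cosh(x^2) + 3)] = -2*x*(sinh(-x^2 + 4*cosh(x^2) + 6) - sinh(x^2 + 4*cosh(x^2) + 6))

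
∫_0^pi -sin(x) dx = -2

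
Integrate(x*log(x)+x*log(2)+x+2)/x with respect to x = (x + 2)*log(2*x) + C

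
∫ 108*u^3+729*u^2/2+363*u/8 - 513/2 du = 27*u^4 + 243*u^3/2 + 363*u^2/16 - 513*u/2 + C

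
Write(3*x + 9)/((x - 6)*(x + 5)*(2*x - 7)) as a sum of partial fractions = -78/(85*(2*x - 7)) - 6/(187*(x + 5)) + 27/(55*(x - 6))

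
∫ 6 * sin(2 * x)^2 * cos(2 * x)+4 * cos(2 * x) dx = (sin(2*x)^2 + 2)*sin(2*x) + C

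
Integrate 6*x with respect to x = 3*x^2 + C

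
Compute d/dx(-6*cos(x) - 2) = 6*sin(x)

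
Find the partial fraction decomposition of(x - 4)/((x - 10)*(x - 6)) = -1/(2*(x - 6)) + 3/(2*(x - 10))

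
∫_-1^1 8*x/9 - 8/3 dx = -16/3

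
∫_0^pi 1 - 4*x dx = pi*(2 - 4*pi)/2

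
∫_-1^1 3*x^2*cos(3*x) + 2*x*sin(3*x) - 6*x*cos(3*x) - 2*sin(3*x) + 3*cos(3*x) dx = 4*sin(3)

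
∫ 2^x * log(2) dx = 2^x + C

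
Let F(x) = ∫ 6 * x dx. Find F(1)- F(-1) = 0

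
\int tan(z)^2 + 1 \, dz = tan(z) + C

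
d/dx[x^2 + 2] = 2*x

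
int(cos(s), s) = sin(s) + C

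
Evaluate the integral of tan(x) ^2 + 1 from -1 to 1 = 2*tan(1)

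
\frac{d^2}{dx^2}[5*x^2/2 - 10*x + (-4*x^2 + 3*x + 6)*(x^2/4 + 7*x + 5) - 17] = -12*x^2 - 327*x/2 + 10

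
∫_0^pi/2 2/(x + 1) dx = 2*log(1 + pi/2)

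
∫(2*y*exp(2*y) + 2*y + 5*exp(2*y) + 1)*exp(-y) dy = 2*(2*y + 3)*sinh(y) + C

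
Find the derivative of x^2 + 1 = 2*x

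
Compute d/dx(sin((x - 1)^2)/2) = (x - 1)*cos(x^2 - 2*x + 1)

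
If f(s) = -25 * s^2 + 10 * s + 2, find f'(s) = 10 - 50*s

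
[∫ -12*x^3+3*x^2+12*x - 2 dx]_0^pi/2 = (1 - 3*pi/2)*(-pi + pi^3/8)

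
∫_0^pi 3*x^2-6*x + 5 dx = 1 + 2*pi + (-1 + pi)^3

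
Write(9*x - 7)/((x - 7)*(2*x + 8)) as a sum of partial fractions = 43/(22*(x + 4)) + 28/(11*(x - 7))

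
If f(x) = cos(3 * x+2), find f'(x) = -3*sin(3*x + 2)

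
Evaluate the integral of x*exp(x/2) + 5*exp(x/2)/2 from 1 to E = -3*exp(1/2) + (1 + 2*E)*exp(E/2)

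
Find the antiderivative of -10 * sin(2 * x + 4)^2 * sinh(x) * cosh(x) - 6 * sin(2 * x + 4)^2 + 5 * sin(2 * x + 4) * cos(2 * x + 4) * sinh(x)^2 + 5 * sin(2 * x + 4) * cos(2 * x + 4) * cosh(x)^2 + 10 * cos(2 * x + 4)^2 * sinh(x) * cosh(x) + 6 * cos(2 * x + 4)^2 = (5*sinh(2*x) + 6)*sin(4*x + 8)/4 + C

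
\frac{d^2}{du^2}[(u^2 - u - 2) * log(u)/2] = (2*u^2*log(u) + 3*u^2 - u + 2)/(2*u^2)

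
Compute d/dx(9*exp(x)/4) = 9*exp(x)/4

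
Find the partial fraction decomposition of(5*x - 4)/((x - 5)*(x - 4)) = -16/(x - 4) + 21/(x - 5)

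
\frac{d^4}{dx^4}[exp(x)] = exp(x)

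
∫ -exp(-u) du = exp(-u) + C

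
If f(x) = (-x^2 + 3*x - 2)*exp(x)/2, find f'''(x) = -x^2*exp(x)/2 - 3*x*exp(x)/2 + exp(x)/2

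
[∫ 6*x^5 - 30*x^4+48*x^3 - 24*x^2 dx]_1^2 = 1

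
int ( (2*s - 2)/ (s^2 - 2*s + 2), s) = log((s - 1)^2 + 1) + C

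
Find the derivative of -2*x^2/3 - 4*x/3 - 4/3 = -4*x/3 - 4/3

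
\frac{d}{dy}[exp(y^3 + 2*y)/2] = 3*y^2*exp(y^3 + 2*y)/2 + exp(y^3 + 2*y)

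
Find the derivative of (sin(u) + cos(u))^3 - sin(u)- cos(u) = sqrt(2)*(3*sin(3*u + pi/4) + cos(u + pi/4))/2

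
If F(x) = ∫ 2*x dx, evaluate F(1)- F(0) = 1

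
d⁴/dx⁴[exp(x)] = exp(x)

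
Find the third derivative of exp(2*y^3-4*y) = 216*y^6*exp(2*y^3 - 4*y) - 432*y^4*exp(2*y^3 - 4*y) + 216*y^3*exp(2*y^3 - 4*y) + 288*y^2*exp(2*y^3 - 4*y) - 144*y*exp(2*y^3 - 4*y) - 52*exp(2*y^3 - 4*y)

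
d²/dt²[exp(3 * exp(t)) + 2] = 3*exp(t + 3*exp(t)) + 9*exp(2*t + 3*exp(t))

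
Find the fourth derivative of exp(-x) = exp(-x)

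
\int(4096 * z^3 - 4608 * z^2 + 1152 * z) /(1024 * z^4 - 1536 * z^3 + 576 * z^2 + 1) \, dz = log((-32*z^2 + 24*z)^2 + 1) + C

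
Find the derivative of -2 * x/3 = -2/3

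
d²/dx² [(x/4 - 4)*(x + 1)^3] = 3*x^2 - 39*x/2 - 45/2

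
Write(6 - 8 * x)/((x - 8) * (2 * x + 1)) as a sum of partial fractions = -20/(17*(2*x + 1)) - 58/(17*(x - 8))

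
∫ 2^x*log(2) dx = 2^x + C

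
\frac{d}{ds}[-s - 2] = -1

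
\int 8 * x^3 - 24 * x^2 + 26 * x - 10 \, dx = 2*x^4 - 8*x^3 + 13*x^2 - 10*x + C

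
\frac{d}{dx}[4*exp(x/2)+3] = 2*exp(x/2)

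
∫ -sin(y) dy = cos(y) + C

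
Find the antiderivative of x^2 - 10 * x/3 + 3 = x^3/3 - 5*x^2/3 + 3*x + C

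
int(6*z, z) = 3*z^2 + C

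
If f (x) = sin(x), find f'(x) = cos(x)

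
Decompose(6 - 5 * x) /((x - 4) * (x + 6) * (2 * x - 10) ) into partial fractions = 9/(55*(x + 6)) + 7/(10*(x - 4)) - 19/(22*(x - 5))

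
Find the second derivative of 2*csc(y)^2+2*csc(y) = 2*(-1 - 4/sin(y) + 2/sin(y)^2 + 6/sin(y)^3)/sin(y)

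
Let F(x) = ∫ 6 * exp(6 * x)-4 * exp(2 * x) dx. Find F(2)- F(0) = -2*exp(4) + 1 + exp(12)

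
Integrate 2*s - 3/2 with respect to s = s^2 - 3*s/2 + C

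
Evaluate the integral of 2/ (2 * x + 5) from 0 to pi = -log(5) + log(5 + 2*pi)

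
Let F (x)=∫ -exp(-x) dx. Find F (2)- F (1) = -exp(-1) + exp(-2)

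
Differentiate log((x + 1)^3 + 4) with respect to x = (3*x^2 + 6*x + 3)/(x^3 + 3*x^2 + 3*x + 5)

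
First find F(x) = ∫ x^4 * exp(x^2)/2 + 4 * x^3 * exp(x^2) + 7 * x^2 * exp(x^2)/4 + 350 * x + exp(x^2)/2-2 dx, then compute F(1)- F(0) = 3*E/4 + 175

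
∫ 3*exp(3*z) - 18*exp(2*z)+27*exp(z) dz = (exp(z) - 3)^3 + C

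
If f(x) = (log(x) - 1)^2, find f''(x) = (4 - 2*log(x))/x^2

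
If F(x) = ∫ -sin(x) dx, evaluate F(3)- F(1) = cos(3) - cos(1)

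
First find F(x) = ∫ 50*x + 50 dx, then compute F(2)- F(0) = 200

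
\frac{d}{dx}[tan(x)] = cos(x)^(-2)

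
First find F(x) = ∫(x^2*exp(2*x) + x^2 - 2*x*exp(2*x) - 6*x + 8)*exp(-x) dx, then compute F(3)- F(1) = -E - exp(-3) + exp(-1) + exp(3)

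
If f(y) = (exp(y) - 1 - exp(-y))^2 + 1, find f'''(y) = (8*exp(4*y) - 2*exp(3*y) - 2*exp(y) - 8)*exp(-2*y)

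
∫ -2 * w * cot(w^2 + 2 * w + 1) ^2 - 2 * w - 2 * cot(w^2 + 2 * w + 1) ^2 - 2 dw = cot((w + 1)^2) + C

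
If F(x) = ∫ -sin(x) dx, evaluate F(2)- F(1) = -cos(1) + cos(2)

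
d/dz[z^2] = 2*z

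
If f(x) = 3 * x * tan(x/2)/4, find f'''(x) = 9*x*tan(x/2)^4/16 + 3*x*tan(x/2)^2/4 + 3*x/16 + 9*tan(x/2)^3/8 + 9*tan(x/2)/8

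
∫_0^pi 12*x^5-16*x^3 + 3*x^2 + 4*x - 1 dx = -pi + pi^3 + 2*(-pi + pi^3)^2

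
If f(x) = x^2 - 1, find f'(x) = 2*x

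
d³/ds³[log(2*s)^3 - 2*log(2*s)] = (6*log(s)^2 - 18*log(s) + 12*log(2)*log(s) - 18*log(2) + 2 + 6*log(2)^2)/s^3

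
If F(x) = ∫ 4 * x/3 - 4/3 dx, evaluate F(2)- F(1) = 2/3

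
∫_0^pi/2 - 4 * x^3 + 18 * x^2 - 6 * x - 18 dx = -(-3*pi/2 - 2 + pi^2/4)^2 - 3*pi + 4 + pi^2/2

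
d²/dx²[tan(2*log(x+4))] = 2*(4*sin(2*log(x + 4))/cos(2*log(x + 4)) - 1)/((x^2 + 8*x + 16)*cos(2*log(x + 4))^2)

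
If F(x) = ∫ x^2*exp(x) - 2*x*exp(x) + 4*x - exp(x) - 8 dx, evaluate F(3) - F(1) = 0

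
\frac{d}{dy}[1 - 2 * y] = -2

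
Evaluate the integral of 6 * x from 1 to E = -3 + 3*exp(2)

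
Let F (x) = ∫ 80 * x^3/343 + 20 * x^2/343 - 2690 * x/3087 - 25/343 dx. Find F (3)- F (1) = 4750/3087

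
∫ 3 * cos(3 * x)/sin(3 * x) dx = log(3*sin(3*x)) + C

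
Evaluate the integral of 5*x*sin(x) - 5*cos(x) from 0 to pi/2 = 0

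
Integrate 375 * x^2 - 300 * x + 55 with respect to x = 125*x^3 - 150*x^2 + 55*x + C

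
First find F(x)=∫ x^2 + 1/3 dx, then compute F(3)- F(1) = 28/3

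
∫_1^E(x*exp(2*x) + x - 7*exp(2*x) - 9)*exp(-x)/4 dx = (-2 + E/4)*(-exp(-E) + exp(E)) - 7*exp(-1)/4 + 7*E/4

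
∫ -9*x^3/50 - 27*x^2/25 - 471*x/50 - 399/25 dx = -9*x^4/200 - 9*x^3/25 - 471*x^2/100 - 399*x/25 + C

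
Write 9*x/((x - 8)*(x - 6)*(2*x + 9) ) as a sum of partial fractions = -54/(175*(2*x + 9)) - 9/(7*(x - 6)) + 36/(25*(x - 8))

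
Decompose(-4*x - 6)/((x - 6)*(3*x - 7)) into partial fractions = 46/(11*(3*x - 7)) - 30/(11*(x - 6))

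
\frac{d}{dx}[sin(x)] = cos(x)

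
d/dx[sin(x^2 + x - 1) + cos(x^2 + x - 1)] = sqrt(2)*(2*x + 1)*cos(x^2 + x - 1 + pi/4)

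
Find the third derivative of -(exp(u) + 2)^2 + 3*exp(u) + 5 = -8*exp(2*u) - exp(u)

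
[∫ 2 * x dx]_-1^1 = 0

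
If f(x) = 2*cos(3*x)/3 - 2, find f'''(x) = 18*sin(3*x)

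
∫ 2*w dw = w^2 + C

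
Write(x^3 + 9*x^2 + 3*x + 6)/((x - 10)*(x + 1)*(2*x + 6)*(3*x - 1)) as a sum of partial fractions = -217/(2320*(3*x - 1)) - 51/(520*(x + 3)) + 1/(16*(x + 1)) + 88/(377*(x - 10))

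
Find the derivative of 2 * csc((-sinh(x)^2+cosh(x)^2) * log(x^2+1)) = -4*x*cos((sinh(x)^2 - cosh(x)^2)*log(x^2 + 1))/((x^2 + 1)*sin((sinh(x)^2 - cosh(x)^2)*log(x^2 + 1))^2)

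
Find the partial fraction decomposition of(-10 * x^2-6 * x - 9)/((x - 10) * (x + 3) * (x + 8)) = -601/(90*(x + 8)) + 81/(65*(x + 3)) - 1069/(234*(x - 10))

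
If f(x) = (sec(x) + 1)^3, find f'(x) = 3*(cos(x) + 1)^2*sin(x)/cos(x)^4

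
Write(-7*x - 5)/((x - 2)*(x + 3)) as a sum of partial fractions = -16/(5*(x + 3)) - 19/(5*(x - 2))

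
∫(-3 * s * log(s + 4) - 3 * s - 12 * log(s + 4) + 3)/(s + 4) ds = 3*(1 - s)*log(s + 4) + C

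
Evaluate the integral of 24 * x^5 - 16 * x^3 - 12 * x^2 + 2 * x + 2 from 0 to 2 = 168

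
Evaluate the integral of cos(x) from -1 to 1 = 2*sin(1)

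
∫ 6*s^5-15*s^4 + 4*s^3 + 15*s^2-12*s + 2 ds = s^6 - 3*s^5 + s^4 + 5*s^3 - 6*s^2 + 2*s + C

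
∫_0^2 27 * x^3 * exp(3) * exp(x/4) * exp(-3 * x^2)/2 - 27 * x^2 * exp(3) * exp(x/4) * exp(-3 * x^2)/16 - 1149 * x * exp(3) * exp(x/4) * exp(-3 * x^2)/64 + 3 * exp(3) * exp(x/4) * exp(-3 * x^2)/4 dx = -9*exp(3)/4 - 51*exp(-17/2)/8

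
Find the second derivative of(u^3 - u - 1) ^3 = 72*u^7 - 126*u^5 - 90*u^4 + 60*u^3 + 72*u^2 + 12*u - 6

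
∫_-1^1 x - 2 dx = -4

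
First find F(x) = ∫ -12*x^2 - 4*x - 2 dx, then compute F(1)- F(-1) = -12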